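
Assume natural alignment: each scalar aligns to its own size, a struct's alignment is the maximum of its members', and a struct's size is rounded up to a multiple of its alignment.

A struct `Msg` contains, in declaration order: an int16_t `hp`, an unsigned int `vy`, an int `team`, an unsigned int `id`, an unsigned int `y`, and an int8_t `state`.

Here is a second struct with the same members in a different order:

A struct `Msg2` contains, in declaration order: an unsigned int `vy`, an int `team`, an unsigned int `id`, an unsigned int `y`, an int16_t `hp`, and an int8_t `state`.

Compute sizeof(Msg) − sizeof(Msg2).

hp at 0 (size 2, align 2) → ends 2
pad 2 to align 4 for vy
vy at 4 (size 4, align 4) → ends 8
team at 8 (size 4, align 4) → ends 12
id at 12 (size 4, align 4) → ends 16
y at 16 (size 4, align 4) → ends 20
state at 20 (size 1, align 1) → ends 21
tail pad 3 to reach multiple of 4
total 24 bytes, alignment 4
— Msg2 —
vy at 0 (size 4, align 4) → ends 4
team at 4 (size 4, align 4) → ends 8
id at 8 (size 4, align 4) → ends 12
y at 12 (size 4, align 4) → ends 16
hp at 16 (size 2, align 2) → ends 18
state at 18 (size 1, align 1) → ends 19
tail pad 1 to reach multiple of 4
total 20 bytes, alignment 4
24 − 20 = 4

4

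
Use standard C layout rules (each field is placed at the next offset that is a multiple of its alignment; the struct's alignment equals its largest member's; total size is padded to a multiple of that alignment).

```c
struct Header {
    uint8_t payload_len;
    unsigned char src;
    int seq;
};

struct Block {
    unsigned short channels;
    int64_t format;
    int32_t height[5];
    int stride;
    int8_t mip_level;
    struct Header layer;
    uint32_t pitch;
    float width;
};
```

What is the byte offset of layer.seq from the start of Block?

48

Header: payload_len at 0 (size 1, align 1) → ends 1; src at 1 (size 1, align 1) → ends 2; pad 2 to align 4 for seq; seq at 4 (size 4, align 4) → ends 8; total 8 bytes, alignment 4
channels at 0 (size 2, align 2) → ends 2
pad 6 to align 8 for format
format at 8 (size 8, align 8) → ends 16
height at 16 (size 20, align 4) → ends 36
stride at 36 (size 4, align 4) → ends 40
mip_level at 40 (size 1, align 1) → ends 41
pad 3 to align 4 for layer
layer at 44 (size 8, align 4) → ends 52
within Header: seq at 4
44 + 4 = 48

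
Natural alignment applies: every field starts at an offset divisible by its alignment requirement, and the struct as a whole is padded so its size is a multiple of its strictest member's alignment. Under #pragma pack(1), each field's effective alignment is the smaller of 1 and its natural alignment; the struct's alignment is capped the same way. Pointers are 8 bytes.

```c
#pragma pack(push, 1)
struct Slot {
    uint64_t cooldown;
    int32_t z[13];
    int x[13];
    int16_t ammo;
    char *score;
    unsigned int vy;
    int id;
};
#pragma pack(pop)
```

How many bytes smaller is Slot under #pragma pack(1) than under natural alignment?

natural layout:
  @0: cooldown [8B, align 8] → 8
  @8: z [52B, align 4] → 60
  @60: x [52B, align 4] → 112
  @112: ammo [2B, align 2] → 114
  +6 pad (align 8)
  @120: score [8B, align 8] → 128
  @128: vy [4B, align 4] → 132
  @132: id [4B, align 4] → 136
  size 136, align 8
packed(1) layout:
  @0: cooldown [8B, align 1] → 8
  @8: z [52B, align 1] → 60
  @60: x [52B, align 1] → 112
  @112: ammo [2B, align 1] → 114
  @114: score [8B, align 1] → 122
  @122: vy [4B, align 1] → 126
  @126: id [4B, align 1] → 130
  size 130, align 1
136 − 130 = 6

6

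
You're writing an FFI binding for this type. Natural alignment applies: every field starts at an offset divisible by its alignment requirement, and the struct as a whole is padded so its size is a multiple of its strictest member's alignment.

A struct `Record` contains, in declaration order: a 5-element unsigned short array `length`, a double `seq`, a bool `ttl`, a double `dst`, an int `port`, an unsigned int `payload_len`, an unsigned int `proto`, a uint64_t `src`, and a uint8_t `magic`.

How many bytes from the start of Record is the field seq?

length at 0 (size 10, align 2) → ends 10
pad 6 to align 8 for seq
seq at 16 (size 8, align 8) → ends 24

16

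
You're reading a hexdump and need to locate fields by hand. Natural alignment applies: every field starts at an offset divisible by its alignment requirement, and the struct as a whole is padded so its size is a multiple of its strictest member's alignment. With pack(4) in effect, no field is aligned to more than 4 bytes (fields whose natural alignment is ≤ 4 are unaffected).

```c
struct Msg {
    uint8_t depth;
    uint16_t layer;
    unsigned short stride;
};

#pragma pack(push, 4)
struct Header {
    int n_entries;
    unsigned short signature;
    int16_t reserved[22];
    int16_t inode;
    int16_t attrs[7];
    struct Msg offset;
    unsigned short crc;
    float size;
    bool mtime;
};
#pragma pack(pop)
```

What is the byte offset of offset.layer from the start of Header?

Msg: depth at 0 (size 1, align 1) → ends 1; pad 1 to align 2 for layer; layer at 2 (size 2, align 2) → ends 4; stride at 4 (size 2, align 2) → ends 6; total 6 bytes, alignment 2
n_entries at 0 (size 4, align 4) → ends 4
signature at 4 (size 2, align 2) → ends 6
reserved at 6 (size 44, align 2) → ends 50
inode at 50 (size 2, align 2) → ends 52
attrs at 52 (size 14, align 2) → ends 66
offset at 66 (size 6, align 2) → ends 72
within Msg: layer at 2
66 + 2 = 68

68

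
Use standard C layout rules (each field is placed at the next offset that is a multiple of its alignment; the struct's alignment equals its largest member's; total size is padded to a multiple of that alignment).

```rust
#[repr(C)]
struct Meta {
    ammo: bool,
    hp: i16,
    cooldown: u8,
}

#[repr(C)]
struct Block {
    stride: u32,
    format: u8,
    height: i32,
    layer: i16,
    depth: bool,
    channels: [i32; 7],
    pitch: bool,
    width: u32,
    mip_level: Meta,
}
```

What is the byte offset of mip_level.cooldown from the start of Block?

Meta: @0: ammo [1B, align 1] → 1; +1 pad (align 2); @2: hp [2B, align 2] → 4; @4: cooldown [1B, align 1] → 5; +1 tail pad (align 2); size 6, align 2
@0: stride [4B, align 4] → 4
@4: format [1B, align 1] → 5
+3 pad (align 4)
@8: height [4B, align 4] → 12
@12: layer [2B, align 2] → 14
@14: depth [1B, align 1] → 15
+1 pad (align 4)
@16: channels [28B, align 4] → 44
@44: pitch [1B, align 1] → 45
+3 pad (align 4)
@48: width [4B, align 4] → 52
@52: mip_level [6B, align 2] → 58
within Meta: cooldown at 4
52 + 4 = 56

56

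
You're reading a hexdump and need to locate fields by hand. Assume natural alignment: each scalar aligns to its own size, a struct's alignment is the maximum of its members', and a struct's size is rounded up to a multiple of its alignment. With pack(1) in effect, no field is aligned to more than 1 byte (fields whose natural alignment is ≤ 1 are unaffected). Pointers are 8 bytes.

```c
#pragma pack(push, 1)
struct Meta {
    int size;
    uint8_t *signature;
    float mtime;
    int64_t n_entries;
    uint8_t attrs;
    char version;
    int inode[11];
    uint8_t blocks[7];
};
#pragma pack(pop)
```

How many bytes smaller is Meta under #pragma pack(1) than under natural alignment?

natural layout:
  @0: size [4B, align 4] → 4
  +4 pad (align 8)
  @8: signature [8B, align 8] → 16
  @16: mtime [4B, align 4] → 20
  +4 pad (align 8)
  @24: n_entries [8B, align 8] → 32
  @32: attrs [1B, align 1] → 33
  @33: version [1B, align 1] → 34
  +2 pad (align 4)
  @36: inode [44B, align 4] → 80
  @80: blocks [7B, align 1] → 87
  +1 tail pad (align 8)
  size 88, align 8
packed(1) layout:
  @0: size [4B, align 1] → 4
  @4: signature [8B, align 1] → 12
  @12: mtime [4B, align 1] → 16
  @16: n_entries [8B, align 1] → 24
  @24: attrs [1B, align 1] → 25
  @25: version [1B, align 1] → 26
  @26: inode [44B, align 1] → 70
  @70: blocks [7B, align 1] → 77
  size 77, align 1
88 − 77 = 11

11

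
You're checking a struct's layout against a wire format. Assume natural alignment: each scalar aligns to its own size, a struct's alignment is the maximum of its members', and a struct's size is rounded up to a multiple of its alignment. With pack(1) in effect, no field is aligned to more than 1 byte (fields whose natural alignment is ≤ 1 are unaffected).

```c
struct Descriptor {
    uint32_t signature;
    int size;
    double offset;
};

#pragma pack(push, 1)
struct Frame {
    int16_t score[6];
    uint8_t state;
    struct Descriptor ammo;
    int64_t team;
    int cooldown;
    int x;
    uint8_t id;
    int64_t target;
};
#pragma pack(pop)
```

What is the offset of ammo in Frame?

Descriptor: signature at 0 (size 4, align 4) → ends 4; size at 4 (size 4, align 4) → ends 8; offset at 8 (size 8, align 8) → ends 16; total 16 bytes, alignment 8
score at 0 (size 12, align 1) → ends 12
state at 12 (size 1, align 1) → ends 13
ammo at 13 (size 16, align 1) → ends 29

13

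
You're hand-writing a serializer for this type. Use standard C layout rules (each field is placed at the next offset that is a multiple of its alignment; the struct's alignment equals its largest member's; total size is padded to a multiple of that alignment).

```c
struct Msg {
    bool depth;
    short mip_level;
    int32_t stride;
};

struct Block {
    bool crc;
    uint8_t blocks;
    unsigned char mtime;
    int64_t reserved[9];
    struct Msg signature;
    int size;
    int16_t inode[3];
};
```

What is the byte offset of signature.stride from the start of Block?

84

Msg: @0: depth [1B, align 1] → 1; +1 pad (align 2); @2: mip_level [2B, align 2] → 4; @4: stride [4B, align 4] → 8; size 8, align 4
@0: crc [1B, align 1] → 1
@1: blocks [1B, align 1] → 2
@2: mtime [1B, align 1] → 3
+5 pad (align 8)
@8: reserved [72B, align 8] → 80
@80: signature [8B, align 4] → 88
within Msg: stride at 4
80 + 4 = 84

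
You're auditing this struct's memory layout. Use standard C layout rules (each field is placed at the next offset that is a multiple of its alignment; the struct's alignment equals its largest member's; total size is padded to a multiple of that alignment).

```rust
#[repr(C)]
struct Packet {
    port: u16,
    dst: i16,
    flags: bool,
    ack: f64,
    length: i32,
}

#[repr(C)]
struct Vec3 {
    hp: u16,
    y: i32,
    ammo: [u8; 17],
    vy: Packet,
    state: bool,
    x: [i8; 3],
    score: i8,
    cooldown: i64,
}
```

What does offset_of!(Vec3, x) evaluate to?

Packet: @0: port [2B, align 2] → 2; @2: dst [2B, align 2] → 4; @4: flags [1B, align 1] → 5; +3 pad (align 8); @8: ack [8B, align 8] → 16; @16: length [4B, align 4] → 20; +4 tail pad (align 8); size 24, align 8
@0: hp [2B, align 2] → 2
+2 pad (align 4)
@4: y [4B, align 4] → 8
@8: ammo [17B, align 1] → 25
+7 pad (align 8)
@32: vy [24B, align 8] → 56
@56: state [1B, align 1] → 57
@57: x [3B, align 1] → 60

57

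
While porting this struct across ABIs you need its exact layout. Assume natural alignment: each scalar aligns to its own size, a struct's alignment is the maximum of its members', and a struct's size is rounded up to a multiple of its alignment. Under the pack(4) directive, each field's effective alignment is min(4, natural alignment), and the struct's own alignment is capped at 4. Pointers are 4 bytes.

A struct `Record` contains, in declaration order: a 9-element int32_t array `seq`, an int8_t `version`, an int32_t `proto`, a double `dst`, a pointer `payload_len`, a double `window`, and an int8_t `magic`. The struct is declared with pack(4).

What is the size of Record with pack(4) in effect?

@0: seq [36B, align 4] → 36
@36: version [1B, align 1] → 37
+3 pad (align 4)
@40: proto [4B, align 4] → 44
@44: dst [8B, align 4] → 52
@52: payload_len [4B, align 4] → 56
@56: window [8B, align 4] → 64
@64: magic [1B, align 1] → 65
+3 tail pad (align 4)
size 68, align 4

68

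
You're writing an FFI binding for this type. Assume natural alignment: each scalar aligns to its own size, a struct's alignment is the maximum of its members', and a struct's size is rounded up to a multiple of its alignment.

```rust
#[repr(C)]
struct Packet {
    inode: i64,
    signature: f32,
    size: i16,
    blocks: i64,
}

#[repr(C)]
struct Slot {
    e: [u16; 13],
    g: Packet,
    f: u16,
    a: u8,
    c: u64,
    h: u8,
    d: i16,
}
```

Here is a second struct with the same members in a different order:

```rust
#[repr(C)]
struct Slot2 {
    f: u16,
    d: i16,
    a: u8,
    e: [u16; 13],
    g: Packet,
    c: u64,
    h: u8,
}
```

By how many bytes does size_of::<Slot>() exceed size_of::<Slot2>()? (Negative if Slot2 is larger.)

8

Packet: 0..8  inode  (8B, 8-aligned); 8..12  signature  (4B, 4-aligned); 12..14  size  (2B, 2-aligned); 14..16  -- padding (2B); 16..24  blocks  (8B, 8-aligned); sizeof = 24, alignof = 8
0..26  e  (26B, 2-aligned)
26..32  -- padding (6B)
32..56  g  (24B, 8-aligned)
56..58  f  (2B, 2-aligned)
58..59  a  (1B, 1-aligned)
59..64  -- padding (5B)
64..72  c  (8B, 8-aligned)
72..73  h  (1B, 1-aligned)
73..74  -- padding (1B)
74..76  d  (2B, 2-aligned)
76..80  -- tail padding (4B)
sizeof = 80, alignof = 8
— Slot2 —
0..2  f  (2B, 2-aligned)
2..4  d  (2B, 2-aligned)
4..5  a  (1B, 1-aligned)
5..6  -- padding (1B)
6..32  e  (26B, 2-aligned)
32..56  g  (24B, 8-aligned)
56..64  c  (8B, 8-aligned)
64..65  h  (1B, 1-aligned)
65..72  -- tail padding (7B)
sizeof = 72, alignof = 8
80 − 72 = 8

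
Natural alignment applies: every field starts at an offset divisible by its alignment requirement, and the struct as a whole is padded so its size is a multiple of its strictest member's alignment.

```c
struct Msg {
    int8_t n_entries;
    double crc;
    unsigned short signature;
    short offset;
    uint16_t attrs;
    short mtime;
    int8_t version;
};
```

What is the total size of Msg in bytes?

@0: n_entries [1B, align 1] → 1
+7 pad (align 8)
@8: crc [8B, align 8] → 16
@16: signature [2B, align 2] → 18
@18: offset [2B, align 2] → 20
@20: attrs [2B, align 2] → 22
@22: mtime [2B, align 2] → 24
@24: version [1B, align 1] → 25
+7 tail pad (align 8)
size 32, align 8

32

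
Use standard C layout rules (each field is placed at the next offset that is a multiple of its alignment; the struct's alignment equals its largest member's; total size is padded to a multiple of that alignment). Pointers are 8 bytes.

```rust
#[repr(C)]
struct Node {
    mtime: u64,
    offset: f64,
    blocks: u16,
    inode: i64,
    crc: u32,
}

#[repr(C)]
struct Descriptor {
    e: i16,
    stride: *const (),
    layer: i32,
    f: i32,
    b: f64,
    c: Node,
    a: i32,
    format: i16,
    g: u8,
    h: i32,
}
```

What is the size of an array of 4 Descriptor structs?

352

Node: 0..8  mtime  (8B, 8-aligned); 8..16  offset  (8B, 8-aligned); 16..18  blocks  (2B, 2-aligned); 18..24  -- padding (6B); 24..32  inode  (8B, 8-aligned); 32..36  crc  (4B, 4-aligned); 36..40  -- tail padding (4B); sizeof = 40, alignof = 8
0..2  e  (2B, 2-aligned)
2..8  -- padding (6B)
8..16  stride  (8B, 8-aligned)
16..20  layer  (4B, 4-aligned)
20..24  f  (4B, 4-aligned)
24..32  b  (8B, 8-aligned)
32..72  c  (40B, 8-aligned)
72..76  a  (4B, 4-aligned)
76..78  format  (2B, 2-aligned)
78..79  g  (1B, 1-aligned)
79..80  -- padding (1B)
80..84  h  (4B, 4-aligned)
84..88  -- tail padding (4B)
sizeof = 88, alignof = 8
array of 4: 4 × 88 = 352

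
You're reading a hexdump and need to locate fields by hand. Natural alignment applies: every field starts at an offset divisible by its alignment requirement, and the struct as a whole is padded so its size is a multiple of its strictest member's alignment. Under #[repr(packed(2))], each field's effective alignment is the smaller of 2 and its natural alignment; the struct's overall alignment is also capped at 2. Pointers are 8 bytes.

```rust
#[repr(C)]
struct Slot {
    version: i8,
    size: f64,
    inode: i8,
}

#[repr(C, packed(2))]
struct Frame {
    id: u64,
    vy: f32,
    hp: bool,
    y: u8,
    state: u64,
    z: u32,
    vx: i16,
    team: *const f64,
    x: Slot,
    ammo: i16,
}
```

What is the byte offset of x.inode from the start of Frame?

Slot: version at 0 (size 1, align 1) → ends 1; pad 7 to align 8 for size; size at 8 (size 8, align 8) → ends 16; inode at 16 (size 1, align 1) → ends 17; tail pad 7 to reach multiple of 8; total 24 bytes, alignment 8
id at 0 (size 8, align 2) → ends 8
vy at 8 (size 4, align 2) → ends 12
hp at 12 (size 1, align 1) → ends 13
y at 13 (size 1, align 1) → ends 14
state at 14 (size 8, align 2) → ends 22
z at 22 (size 4, align 2) → ends 26
vx at 26 (size 2, align 2) → ends 28
team at 28 (size 8, align 2) → ends 36
x at 36 (size 24, align 2) → ends 60
within Slot: inode at 16
36 + 16 = 52

52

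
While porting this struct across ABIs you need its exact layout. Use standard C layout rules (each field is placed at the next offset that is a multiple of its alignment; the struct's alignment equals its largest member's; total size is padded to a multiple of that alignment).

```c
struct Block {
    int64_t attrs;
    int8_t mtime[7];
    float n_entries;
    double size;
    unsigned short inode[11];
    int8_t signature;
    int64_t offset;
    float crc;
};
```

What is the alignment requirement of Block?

member alignments: attrs=8, mtime=1, n_entries=4, size=8, inode=2, signature=1, offset=8, crc=4
max = 8

8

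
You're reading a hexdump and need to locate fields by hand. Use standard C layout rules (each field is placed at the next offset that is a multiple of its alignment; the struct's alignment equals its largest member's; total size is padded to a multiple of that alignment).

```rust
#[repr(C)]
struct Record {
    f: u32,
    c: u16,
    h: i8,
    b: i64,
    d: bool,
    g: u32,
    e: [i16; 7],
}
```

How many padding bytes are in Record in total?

@0: f [4B, align 4] → 4
@4: c [2B, align 2] → 6
@6: h [1B, align 1] → 7
+1 pad (align 8)
@8: b [8B, align 8] → 16
@16: d [1B, align 1] → 17
+3 pad (align 4)
@20: g [4B, align 4] → 24
@24: e [14B, align 2] → 38
+2 tail pad (align 8)
size 40, align 8
data bytes 34, size 40 → padding 6

6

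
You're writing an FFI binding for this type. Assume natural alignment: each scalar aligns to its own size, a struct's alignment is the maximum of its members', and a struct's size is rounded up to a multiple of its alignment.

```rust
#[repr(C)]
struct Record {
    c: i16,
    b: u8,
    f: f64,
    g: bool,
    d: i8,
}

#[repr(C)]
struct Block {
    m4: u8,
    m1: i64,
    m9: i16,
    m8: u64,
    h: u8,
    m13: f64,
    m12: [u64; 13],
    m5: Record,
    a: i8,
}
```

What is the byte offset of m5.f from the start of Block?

Record: 0..2  c  (2B, 2-aligned); 2..3  b  (1B, 1-aligned); 3..8  -- padding (5B); 8..16  f  (8B, 8-aligned); 16..17  g  (1B, 1-aligned); 17..18  d  (1B, 1-aligned); 18..24  -- tail padding (6B); sizeof = 24, alignof = 8
0..1  m4  (1B, 1-aligned)
1..8  -- padding (7B)
8..16  m1  (8B, 8-aligned)
16..18  m9  (2B, 2-aligned)
18..24  -- padding (6B)
24..32  m8  (8B, 8-aligned)
32..33  h  (1B, 1-aligned)
33..40  -- padding (7B)
40..48  m13  (8B, 8-aligned)
48..152  m12  (104B, 8-aligned)
152..176  m5  (24B, 8-aligned)
within Record: f at 8
152 + 8 = 160

160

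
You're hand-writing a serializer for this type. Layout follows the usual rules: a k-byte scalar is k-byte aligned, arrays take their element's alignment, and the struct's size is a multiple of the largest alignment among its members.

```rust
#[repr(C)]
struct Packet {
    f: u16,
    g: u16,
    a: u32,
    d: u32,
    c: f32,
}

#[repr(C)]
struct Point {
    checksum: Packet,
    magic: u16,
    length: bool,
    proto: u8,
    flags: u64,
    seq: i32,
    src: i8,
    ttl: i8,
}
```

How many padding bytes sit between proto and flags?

4

Packet: 0..2  f  (2B, 2-aligned); 2..4  g  (2B, 2-aligned); 4..8  a  (4B, 4-aligned); 8..12  d  (4B, 4-aligned); 12..16  c  (4B, 4-aligned); sizeof = 16, alignof = 4
0..16  checksum  (16B, 4-aligned)
16..18  magic  (2B, 2-aligned)
18..19  length  (1B, 1-aligned)
19..20  proto  (1B, 1-aligned)
20..24  -- padding (4B)
24..32  flags  (8B, 8-aligned)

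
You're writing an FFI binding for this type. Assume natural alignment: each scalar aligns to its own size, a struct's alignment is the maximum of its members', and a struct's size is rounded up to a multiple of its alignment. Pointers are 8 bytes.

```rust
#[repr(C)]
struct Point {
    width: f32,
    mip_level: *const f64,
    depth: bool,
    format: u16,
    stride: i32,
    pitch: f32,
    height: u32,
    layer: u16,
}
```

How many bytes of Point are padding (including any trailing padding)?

11

width at 0 (size 4, align 4) → ends 4
pad 4 to align 8 for mip_level
mip_level at 8 (size 8, align 8) → ends 16
depth at 16 (size 1, align 1) → ends 17
pad 1 to align 2 for format
format at 18 (size 2, align 2) → ends 20
stride at 20 (size 4, align 4) → ends 24
pitch at 24 (size 4, align 4) → ends 28
height at 28 (size 4, align 4) → ends 32
layer at 32 (size 2, align 2) → ends 34
tail pad 6 to reach multiple of 8
total 40 bytes, alignment 8
data bytes 29, size 40 → padding 11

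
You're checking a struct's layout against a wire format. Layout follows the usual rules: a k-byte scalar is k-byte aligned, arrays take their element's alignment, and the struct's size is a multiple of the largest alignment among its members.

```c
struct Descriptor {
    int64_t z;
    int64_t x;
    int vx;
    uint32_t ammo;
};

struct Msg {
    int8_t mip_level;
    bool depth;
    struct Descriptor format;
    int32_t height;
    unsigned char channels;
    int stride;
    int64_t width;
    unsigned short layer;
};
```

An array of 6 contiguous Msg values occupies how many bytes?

Descriptor: z at 0 (size 8, align 8) → ends 8; x at 8 (size 8, align 8) → ends 16; vx at 16 (size 4, align 4) → ends 20; ammo at 20 (size 4, align 4) → ends 24; total 24 bytes, alignment 8
mip_level at 0 (size 1, align 1) → ends 1
depth at 1 (size 1, align 1) → ends 2
pad 6 to align 8 for format
format at 8 (size 24, align 8) → ends 32
height at 32 (size 4, align 4) → ends 36
channels at 36 (size 1, align 1) → ends 37
pad 3 to align 4 for stride
stride at 40 (size 4, align 4) → ends 44
pad 4 to align 8 for width
width at 48 (size 8, align 8) → ends 56
layer at 56 (size 2, align 2) → ends 58
tail pad 6 to reach multiple of 8
total 64 bytes, alignment 8
array of 6: 6 × 64 = 384

384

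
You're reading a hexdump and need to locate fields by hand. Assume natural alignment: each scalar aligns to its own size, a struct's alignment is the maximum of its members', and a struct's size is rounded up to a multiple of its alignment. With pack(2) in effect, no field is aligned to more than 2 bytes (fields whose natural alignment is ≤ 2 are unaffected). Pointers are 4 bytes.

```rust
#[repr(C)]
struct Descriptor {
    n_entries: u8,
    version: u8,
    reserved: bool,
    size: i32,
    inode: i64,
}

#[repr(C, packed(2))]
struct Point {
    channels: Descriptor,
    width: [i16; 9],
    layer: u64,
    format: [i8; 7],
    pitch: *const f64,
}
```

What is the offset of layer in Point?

Descriptor: 0..1  n_entries  (1B, 1-aligned); 1..2  version  (1B, 1-aligned); 2..3  reserved  (1B, 1-aligned); 3..4  -- padding (1B); 4..8  size  (4B, 4-aligned); 8..16  inode  (8B, 8-aligned); sizeof = 16, alignof = 8
0..16  channels  (16B, 2-aligned)
16..34  width  (18B, 2-aligned)
34..42  layer  (8B, 2-aligned)

34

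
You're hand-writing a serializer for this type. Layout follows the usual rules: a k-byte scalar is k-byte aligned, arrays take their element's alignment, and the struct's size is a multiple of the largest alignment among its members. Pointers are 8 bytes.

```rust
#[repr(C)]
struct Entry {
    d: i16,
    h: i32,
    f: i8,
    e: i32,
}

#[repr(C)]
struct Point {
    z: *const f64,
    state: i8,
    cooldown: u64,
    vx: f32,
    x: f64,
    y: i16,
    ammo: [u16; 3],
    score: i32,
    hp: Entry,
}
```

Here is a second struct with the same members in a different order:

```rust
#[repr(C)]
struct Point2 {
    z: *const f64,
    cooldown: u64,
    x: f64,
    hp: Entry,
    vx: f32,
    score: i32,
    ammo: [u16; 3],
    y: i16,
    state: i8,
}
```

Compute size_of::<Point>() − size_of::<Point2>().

8

Entry: d at 0 (size 2, align 2) → ends 2; pad 2 to align 4 for h; h at 4 (size 4, align 4) → ends 8; f at 8 (size 1, align 1) → ends 9; pad 3 to align 4 for e; e at 12 (size 4, align 4) → ends 16; total 16 bytes, alignment 4
z at 0 (size 8, align 8) → ends 8
state at 8 (size 1, align 1) → ends 9
pad 7 to align 8 for cooldown
cooldown at 16 (size 8, align 8) → ends 24
vx at 24 (size 4, align 4) → ends 28
pad 4 to align 8 for x
x at 32 (size 8, align 8) → ends 40
y at 40 (size 2, align 2) → ends 42
ammo at 42 (size 6, align 2) → ends 48
score at 48 (size 4, align 4) → ends 52
hp at 52 (size 16, align 4) → ends 68
tail pad 4 to reach multiple of 8
total 72 bytes, alignment 8
— Point2 —
z at 0 (size 8, align 8) → ends 8
cooldown at 8 (size 8, align 8) → ends 16
x at 16 (size 8, align 8) → ends 24
hp at 24 (size 16, align 4) → ends 40
vx at 40 (size 4, align 4) → ends 44
score at 44 (size 4, align 4) → ends 48
ammo at 48 (size 6, align 2) → ends 54
y at 54 (size 2, align 2) → ends 56
state at 56 (size 1, align 1) → ends 57
tail pad 7 to reach multiple of 8
total 64 bytes, alignment 8
72 − 64 = 8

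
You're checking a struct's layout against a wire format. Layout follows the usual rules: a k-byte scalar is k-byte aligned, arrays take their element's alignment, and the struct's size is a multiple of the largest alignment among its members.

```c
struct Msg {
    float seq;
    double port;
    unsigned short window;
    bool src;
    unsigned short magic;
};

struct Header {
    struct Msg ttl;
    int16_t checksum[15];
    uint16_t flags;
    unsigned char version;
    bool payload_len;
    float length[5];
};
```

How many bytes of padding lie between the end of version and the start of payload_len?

Msg: 0..4  seq  (4B, 4-aligned); 4..8  -- padding (4B); 8..16  port  (8B, 8-aligned); 16..18  window  (2B, 2-aligned); 18..19  src  (1B, 1-aligned); 19..20  -- padding (1B); 20..22  magic  (2B, 2-aligned); 22..24  -- tail padding (2B); sizeof = 24, alignof = 8
0..24  ttl  (24B, 8-aligned)
24..54  checksum  (30B, 2-aligned)
54..56  flags  (2B, 2-aligned)
56..57  version  (1B, 1-aligned)
57..58  payload_len  (1B, 1-aligned)

0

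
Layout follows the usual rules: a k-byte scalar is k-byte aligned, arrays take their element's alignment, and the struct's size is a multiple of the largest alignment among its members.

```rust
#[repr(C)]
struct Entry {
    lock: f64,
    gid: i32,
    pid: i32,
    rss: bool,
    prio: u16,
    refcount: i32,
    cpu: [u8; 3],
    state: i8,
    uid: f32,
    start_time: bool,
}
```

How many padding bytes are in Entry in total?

@0: lock [8B, align 8] → 8
@8: gid [4B, align 4] → 12
@12: pid [4B, align 4] → 16
@16: rss [1B, align 1] → 17
+1 pad (align 2)
@18: prio [2B, align 2] → 20
@20: refcount [4B, align 4] → 24
@24: cpu [3B, align 1] → 27
@27: state [1B, align 1] → 28
@28: uid [4B, align 4] → 32
@32: start_time [1B, align 1] → 33
+7 tail pad (align 8)
size 40, align 8
data bytes 32, size 40 → padding 8

8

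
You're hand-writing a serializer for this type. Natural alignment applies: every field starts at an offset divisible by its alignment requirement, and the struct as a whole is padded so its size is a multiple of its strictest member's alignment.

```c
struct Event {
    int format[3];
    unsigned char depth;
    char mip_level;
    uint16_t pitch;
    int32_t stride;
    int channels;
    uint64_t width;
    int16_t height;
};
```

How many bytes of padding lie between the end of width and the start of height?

@0: format [12B, align 4] → 12
@12: depth [1B, align 1] → 13
@13: mip_level [1B, align 1] → 14
@14: pitch [2B, align 2] → 16
@16: stride [4B, align 4] → 20
@20: channels [4B, align 4] → 24
@24: width [8B, align 8] → 32
@32: height [2B, align 2] → 34

0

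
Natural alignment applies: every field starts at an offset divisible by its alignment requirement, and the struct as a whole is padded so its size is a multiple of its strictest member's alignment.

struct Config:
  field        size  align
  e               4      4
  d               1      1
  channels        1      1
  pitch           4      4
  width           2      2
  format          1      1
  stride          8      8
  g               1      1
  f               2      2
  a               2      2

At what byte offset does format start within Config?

@0: e [4B, align 4] → 4
@4: d [1B, align 1] → 5
@5: channels [1B, align 1] → 6
+2 pad (align 4)
@8: pitch [4B, align 4] → 12
@12: width [2B, align 2] → 14
@14: format [1B, align 1] → 15

14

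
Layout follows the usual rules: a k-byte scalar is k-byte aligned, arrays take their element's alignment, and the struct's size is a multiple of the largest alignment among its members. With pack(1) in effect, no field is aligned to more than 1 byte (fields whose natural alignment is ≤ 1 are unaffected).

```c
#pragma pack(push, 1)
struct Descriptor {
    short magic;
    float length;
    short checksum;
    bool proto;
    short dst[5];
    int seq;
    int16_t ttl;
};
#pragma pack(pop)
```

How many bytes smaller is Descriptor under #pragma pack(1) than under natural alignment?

7

natural layout:
  0..2  magic  (2B, 2-aligned)
  2..4  -- padding (2B)
  4..8  length  (4B, 4-aligned)
  8..10  checksum  (2B, 2-aligned)
  10..11  proto  (1B, 1-aligned)
  11..12  -- padding (1B)
  12..22  dst  (10B, 2-aligned)
  22..24  -- padding (2B)
  24..28  seq  (4B, 4-aligned)
  28..30  ttl  (2B, 2-aligned)
  30..32  -- tail padding (2B)
  sizeof = 32, alignof = 4
packed(1) layout:
  0..2  magic  (2B, 1-aligned)
  2..6  length  (4B, 1-aligned)
  6..8  checksum  (2B, 1-aligned)
  8..9  proto  (1B, 1-aligned)
  9..19  dst  (10B, 1-aligned)
  19..23  seq  (4B, 1-aligned)
  23..25  ttl  (2B, 1-aligned)
  sizeof = 25, alignof = 1
32 − 25 = 7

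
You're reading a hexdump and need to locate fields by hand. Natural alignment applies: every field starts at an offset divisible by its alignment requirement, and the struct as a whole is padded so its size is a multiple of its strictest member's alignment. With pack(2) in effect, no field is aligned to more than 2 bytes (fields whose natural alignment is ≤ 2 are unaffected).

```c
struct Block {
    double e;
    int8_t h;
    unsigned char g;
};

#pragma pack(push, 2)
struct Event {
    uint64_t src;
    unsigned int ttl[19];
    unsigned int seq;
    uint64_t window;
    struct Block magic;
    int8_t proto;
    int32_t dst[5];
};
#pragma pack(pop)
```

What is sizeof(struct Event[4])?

536

Block: 0..8  e  (8B, 8-aligned); 8..9  h  (1B, 1-aligned); 9..10  g  (1B, 1-aligned); 10..16  -- tail padding (6B); sizeof = 16, alignof = 8
0..8  src  (8B, 2-aligned)
8..84  ttl  (76B, 2-aligned)
84..88  seq  (4B, 2-aligned)
88..96  window  (8B, 2-aligned)
96..112  magic  (16B, 2-aligned)
112..113  proto  (1B, 1-aligned)
113..114  -- padding (1B)
114..134  dst  (20B, 2-aligned)
sizeof = 134, alignof = 2
array of 4: 4 × 134 = 536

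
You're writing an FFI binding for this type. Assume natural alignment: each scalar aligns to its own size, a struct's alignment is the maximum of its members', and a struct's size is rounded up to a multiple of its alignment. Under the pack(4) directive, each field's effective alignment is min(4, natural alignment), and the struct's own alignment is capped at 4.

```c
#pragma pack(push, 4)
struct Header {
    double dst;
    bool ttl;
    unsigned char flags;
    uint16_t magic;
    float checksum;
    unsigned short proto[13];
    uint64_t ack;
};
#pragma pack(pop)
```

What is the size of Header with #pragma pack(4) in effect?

52

0..8  dst  (8B, 4-aligned)
8..9  ttl  (1B, 1-aligned)
9..10  flags  (1B, 1-aligned)
10..12  magic  (2B, 2-aligned)
12..16  checksum  (4B, 4-aligned)
16..42  proto  (26B, 2-aligned)
42..44  -- padding (2B)
44..52  ack  (8B, 4-aligned)
sizeof = 52, alignof = 4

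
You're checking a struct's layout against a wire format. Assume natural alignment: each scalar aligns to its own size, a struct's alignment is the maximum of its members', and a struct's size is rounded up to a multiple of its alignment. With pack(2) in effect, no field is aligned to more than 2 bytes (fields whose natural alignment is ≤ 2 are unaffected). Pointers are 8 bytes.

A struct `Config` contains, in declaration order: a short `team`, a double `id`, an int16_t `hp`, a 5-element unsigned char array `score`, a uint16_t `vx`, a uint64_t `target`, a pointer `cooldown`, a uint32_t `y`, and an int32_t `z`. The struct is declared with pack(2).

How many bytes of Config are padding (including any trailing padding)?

1

team at 0 (size 2, align 2) → ends 2
id at 2 (size 8, align 2) → ends 10
hp at 10 (size 2, align 2) → ends 12
score at 12 (size 5, align 1) → ends 17
pad 1 to align 2 for vx
vx at 18 (size 2, align 2) → ends 20
target at 20 (size 8, align 2) → ends 28
cooldown at 28 (size 8, align 2) → ends 36
y at 36 (size 4, align 2) → ends 40
z at 40 (size 4, align 2) → ends 44
total 44 bytes, alignment 2
data bytes 43, size 44 → padding 1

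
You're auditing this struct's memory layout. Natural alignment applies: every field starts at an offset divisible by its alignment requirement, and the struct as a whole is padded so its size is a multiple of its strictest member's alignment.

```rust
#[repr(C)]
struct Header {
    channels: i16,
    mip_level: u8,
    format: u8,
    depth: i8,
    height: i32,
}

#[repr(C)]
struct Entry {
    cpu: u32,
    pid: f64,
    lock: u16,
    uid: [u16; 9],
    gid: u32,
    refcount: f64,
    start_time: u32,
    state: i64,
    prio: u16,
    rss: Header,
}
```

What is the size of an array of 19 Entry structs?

1520

Header: 0..2  channels  (2B, 2-aligned); 2..3  mip_level  (1B, 1-aligned); 3..4  format  (1B, 1-aligned); 4..5  depth  (1B, 1-aligned); 5..8  -- padding (3B); 8..12  height  (4B, 4-aligned); sizeof = 12, alignof = 4
0..4  cpu  (4B, 4-aligned)
4..8  -- padding (4B)
8..16  pid  (8B, 8-aligned)
16..18  lock  (2B, 2-aligned)
18..36  uid  (18B, 2-aligned)
36..40  gid  (4B, 4-aligned)
40..48  refcount  (8B, 8-aligned)
48..52  start_time  (4B, 4-aligned)
52..56  -- padding (4B)
56..64  state  (8B, 8-aligned)
64..66  prio  (2B, 2-aligned)
66..68  -- padding (2B)
68..80  rss  (12B, 4-aligned)
sizeof = 80, alignof = 8
array of 19: 19 × 80 = 1520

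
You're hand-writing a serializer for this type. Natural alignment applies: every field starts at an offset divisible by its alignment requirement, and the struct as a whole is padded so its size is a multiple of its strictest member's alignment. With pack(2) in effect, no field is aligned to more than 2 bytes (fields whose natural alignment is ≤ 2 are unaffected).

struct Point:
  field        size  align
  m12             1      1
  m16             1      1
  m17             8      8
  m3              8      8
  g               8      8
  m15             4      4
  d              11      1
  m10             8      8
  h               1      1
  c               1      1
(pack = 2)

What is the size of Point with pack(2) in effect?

@0: m12 [1B, align 1] → 1
@1: m16 [1B, align 1] → 2
@2: m17 [8B, align 2] → 10
@10: m3 [8B, align 2] → 18
@18: g [8B, align 2] → 26
@26: m15 [4B, align 2] → 30
@30: d [11B, align 1] → 41
+1 pad (align 2)
@42: m10 [8B, align 2] → 50
@50: h [1B, align 1] → 51
@51: c [1B, align 1] → 52
size 52, align 2

52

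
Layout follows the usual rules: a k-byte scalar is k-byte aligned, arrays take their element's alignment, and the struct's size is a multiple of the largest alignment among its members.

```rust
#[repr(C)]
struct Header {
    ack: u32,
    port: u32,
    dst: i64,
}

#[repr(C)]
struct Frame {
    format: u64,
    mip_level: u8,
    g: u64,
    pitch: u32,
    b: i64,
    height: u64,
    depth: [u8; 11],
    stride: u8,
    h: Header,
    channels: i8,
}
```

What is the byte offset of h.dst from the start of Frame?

72

Header: @0: ack [4B, align 4] → 4; @4: port [4B, align 4] → 8; @8: dst [8B, align 8] → 16; size 16, align 8
@0: format [8B, align 8] → 8
@8: mip_level [1B, align 1] → 9
+7 pad (align 8)
@16: g [8B, align 8] → 24
@24: pitch [4B, align 4] → 28
+4 pad (align 8)
@32: b [8B, align 8] → 40
@40: height [8B, align 8] → 48
@48: depth [11B, align 1] → 59
@59: stride [1B, align 1] → 60
+4 pad (align 8)
@64: h [16B, align 8] → 80
within Header: dst at 8
64 + 8 = 72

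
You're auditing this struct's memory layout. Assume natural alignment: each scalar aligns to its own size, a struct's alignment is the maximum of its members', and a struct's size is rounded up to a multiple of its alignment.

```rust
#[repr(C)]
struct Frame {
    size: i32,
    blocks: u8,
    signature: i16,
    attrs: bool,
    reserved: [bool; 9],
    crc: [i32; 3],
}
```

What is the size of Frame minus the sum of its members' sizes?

3

@0: size [4B, align 4] → 4
@4: blocks [1B, align 1] → 5
+1 pad (align 2)
@6: signature [2B, align 2] → 8
@8: attrs [1B, align 1] → 9
@9: reserved [9B, align 1] → 18
+2 pad (align 4)
@20: crc [12B, align 4] → 32
size 32, align 4
data bytes 29, size 32 → padding 3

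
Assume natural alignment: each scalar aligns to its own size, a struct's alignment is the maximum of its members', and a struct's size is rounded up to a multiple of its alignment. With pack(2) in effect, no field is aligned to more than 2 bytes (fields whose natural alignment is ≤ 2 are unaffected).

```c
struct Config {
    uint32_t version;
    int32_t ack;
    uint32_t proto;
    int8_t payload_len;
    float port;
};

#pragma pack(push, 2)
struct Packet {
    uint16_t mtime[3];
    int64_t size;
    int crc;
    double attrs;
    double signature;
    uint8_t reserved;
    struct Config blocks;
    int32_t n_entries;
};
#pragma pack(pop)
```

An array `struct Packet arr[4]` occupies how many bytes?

Config: 0..4  version  (4B, 4-aligned); 4..8  ack  (4B, 4-aligned); 8..12  proto  (4B, 4-aligned); 12..13  payload_len  (1B, 1-aligned); 13..16  -- padding (3B); 16..20  port  (4B, 4-aligned); sizeof = 20, alignof = 4
0..6  mtime  (6B, 2-aligned)
6..14  size  (8B, 2-aligned)
14..18  crc  (4B, 2-aligned)
18..26  attrs  (8B, 2-aligned)
26..34  signature  (8B, 2-aligned)
34..35  reserved  (1B, 1-aligned)
35..36  -- padding (1B)
36..56  blocks  (20B, 2-aligned)
56..60  n_entries  (4B, 2-aligned)
sizeof = 60, alignof = 2
array of 4: 4 × 60 = 240

240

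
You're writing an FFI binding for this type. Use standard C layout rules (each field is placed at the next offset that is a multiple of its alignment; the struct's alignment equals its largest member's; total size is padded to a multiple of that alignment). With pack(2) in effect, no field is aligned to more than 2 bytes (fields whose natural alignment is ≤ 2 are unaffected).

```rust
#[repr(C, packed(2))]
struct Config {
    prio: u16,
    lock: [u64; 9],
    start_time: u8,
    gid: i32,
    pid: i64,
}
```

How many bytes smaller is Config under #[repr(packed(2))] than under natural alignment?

8

natural layout:
  0..2  prio  (2B, 2-aligned)
  2..8  -- padding (6B)
  8..80  lock  (72B, 8-aligned)
  80..81  start_time  (1B, 1-aligned)
  81..84  -- padding (3B)
  84..88  gid  (4B, 4-aligned)
  88..96  pid  (8B, 8-aligned)
  sizeof = 96, alignof = 8
packed(2) layout:
  0..2  prio  (2B, 2-aligned)
  2..74  lock  (72B, 2-aligned)
  74..75  start_time  (1B, 1-aligned)
  75..76  -- padding (1B)
  76..80  gid  (4B, 2-aligned)
  80..88  pid  (8B, 2-aligned)
  sizeof = 88, alignof = 2
96 − 88 = 8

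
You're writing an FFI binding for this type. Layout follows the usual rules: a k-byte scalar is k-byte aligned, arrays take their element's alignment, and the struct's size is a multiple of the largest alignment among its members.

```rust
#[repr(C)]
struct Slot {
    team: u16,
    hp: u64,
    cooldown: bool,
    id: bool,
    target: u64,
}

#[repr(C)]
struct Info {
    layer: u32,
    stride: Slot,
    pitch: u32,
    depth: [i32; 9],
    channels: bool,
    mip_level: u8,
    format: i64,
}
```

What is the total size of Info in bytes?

96

Slot: team at 0 (size 2, align 2) → ends 2; pad 6 to align 8 for hp; hp at 8 (size 8, align 8) → ends 16; cooldown at 16 (size 1, align 1) → ends 17; id at 17 (size 1, align 1) → ends 18; pad 6 to align 8 for target; target at 24 (size 8, align 8) → ends 32; total 32 bytes, alignment 8
layer at 0 (size 4, align 4) → ends 4
pad 4 to align 8 for stride
stride at 8 (size 32, align 8) → ends 40
pitch at 40 (size 4, align 4) → ends 44
depth at 44 (size 36, align 4) → ends 80
channels at 80 (size 1, align 1) → ends 81
mip_level at 81 (size 1, align 1) → ends 82
pad 6 to align 8 for format
format at 88 (size 8, align 8) → ends 96
total 96 bytes, alignment 8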